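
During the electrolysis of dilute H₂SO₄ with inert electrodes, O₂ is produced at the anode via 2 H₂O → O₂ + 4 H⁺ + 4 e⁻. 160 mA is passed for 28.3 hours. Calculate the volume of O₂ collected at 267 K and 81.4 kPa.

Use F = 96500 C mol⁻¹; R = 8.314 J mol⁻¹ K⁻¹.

Q = I·t = 0.1600 A × 101880 s = 16300 C.
n(e⁻) = Q/F = 16300 / 96500 = 0.1689 mol.
4 electrons are transferred per O₂ molecule, so n(O₂) = 0.1689 / 4 = 0.04223 mol.
V = nRT/P = (0.04223 × 8.314 × 267) / (81.4 × 10³ Pa) = 0.00115 m³ = 1.15 L.

1.15 L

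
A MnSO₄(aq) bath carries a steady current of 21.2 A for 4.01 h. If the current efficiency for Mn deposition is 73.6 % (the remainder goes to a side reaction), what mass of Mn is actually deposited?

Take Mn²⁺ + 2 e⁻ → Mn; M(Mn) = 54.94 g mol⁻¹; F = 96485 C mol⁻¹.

64.1 g

Q = I·t = 21.20 × 14436 = 306000 C.
n(e⁻) = 306000/96485 = 3.172 mol; theoretically n(Mn) = 3.172/2 = 1.586 mol, m_theo = 87.13 g.
At 73.6 % efficiency, m_actual = 0.736 × 87.13 = 64.1 g.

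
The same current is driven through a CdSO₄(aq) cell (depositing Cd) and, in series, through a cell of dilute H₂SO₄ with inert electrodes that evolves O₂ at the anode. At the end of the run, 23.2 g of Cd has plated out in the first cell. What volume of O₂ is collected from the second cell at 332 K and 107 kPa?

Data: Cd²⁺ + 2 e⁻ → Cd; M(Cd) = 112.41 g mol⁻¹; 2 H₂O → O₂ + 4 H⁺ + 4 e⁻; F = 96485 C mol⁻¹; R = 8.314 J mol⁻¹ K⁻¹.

n(Cd) = 23.2 / 112.41 = 0.2064 mol, so n(e⁻) = 2 × 0.2064 = 0.4128 mol.
The cells are in series, so the same 0.4128 mol of electrons passes through the second cell.
2 H₂O → O₂ + 4 H⁺ + 4 e⁻ — 4 mol e⁻ per mol O₂, so n(O₂) = 0.4128/4 = 0.1032 mol.
V = nRT/P = (0.1032 × 8.314 × 332) / (107 × 10³) = 0.00266 m³ = 2.66 L.

2.66 L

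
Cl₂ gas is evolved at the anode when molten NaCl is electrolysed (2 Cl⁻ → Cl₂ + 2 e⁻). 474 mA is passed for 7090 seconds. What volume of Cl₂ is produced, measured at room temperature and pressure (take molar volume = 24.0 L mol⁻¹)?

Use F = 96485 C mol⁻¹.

Q = I·t = 0.4740 A × 7090.0 s = 3361 C.
n(e⁻) = Q/F = 3361 / 96485 = 0.03483 mol.
2 electrons are transferred per Cl₂ molecule, so n(Cl₂) = 0.03483 / 2 = 0.01742 mol.
V = n × V_m = 0.01742 × 24.0 = 0.418 L.

0.418 L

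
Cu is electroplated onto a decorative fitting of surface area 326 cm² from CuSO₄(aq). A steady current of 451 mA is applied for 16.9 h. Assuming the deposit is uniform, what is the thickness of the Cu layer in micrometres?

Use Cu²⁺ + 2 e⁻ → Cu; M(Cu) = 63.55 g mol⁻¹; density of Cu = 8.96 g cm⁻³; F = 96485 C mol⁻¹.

Q = I·t = 0.4510 × 60840 = 27440 C; n(e⁻) = 0.2844 mol.
n(Cu) = n(e⁻)/2 = 0.1422 mol, so m = 0.1422 × 63.55 = 9.036 g.
Volume = m/ρ = 9.036 / 8.96 = 1.009 cm³.
Thickness = V/A = 1.009 / 326 = 0.00309 cm = 30.9 μm.

30.9 μm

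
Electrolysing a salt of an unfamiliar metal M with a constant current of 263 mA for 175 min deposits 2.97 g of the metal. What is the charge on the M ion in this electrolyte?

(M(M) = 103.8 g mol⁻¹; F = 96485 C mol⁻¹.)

Q = I·t = 0.2630 A × 10500 s = 2762 C, so n(e⁻) = 2762/96485 = 0.02862 mol.
n(M) deposited = 2.97 / 103.8 = 0.02861 mol.
Electrons per atom = n(e⁻)/n(M) = 0.02862 / 0.02861 = 1.00 ≈ 1, so the ion is M⁺.

+1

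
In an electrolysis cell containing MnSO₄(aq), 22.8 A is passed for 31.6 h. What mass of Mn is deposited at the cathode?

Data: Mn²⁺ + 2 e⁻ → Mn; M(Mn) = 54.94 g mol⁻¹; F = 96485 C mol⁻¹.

Q = I·t = 22.80 A × 113760 s = 2594000 C.
n(e⁻) = Q/F = 2594000 / 96485 = 26.88 mol.
Mn²⁺ + 2 e⁻ → Mn, so n(Mn) = n(e⁻)/2 = 13.44 mol.
m = n·M = 13.44 × 54.94 = 738 g.

738 g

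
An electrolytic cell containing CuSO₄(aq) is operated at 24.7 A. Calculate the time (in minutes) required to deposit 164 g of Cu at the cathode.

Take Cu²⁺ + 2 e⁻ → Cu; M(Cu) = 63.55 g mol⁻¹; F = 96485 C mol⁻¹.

336 min

n(Cu) = m/M = 164 / 63.55 = 2.581 mol.
Each Cu atom requires 2 electrons, so n(e⁻) = 2 × 2.581 = 5.161 mol.
Q = n(e⁻)·F = 5.161 × 96485 = 498000 C.
t = Q/I = 498000 / 24.70 A = 20160 s = 336 min.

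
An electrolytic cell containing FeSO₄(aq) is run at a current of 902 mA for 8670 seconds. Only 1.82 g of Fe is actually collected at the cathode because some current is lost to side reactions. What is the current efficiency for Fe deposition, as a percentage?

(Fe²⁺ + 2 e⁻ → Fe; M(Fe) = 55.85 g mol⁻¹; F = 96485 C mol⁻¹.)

80.4 %

Q = I·t = 0.9020 × 8670.0 = 7820 C; n(e⁻) = 7820/96485 = 0.08105 mol.
Theoretical n(Fe) = n(e⁻)/2 = 0.04053 mol, i.e. m_theo = 0.04053 × 55.85 = 2.263 g.
Efficiency = m_actual / m_theo = 1.82 / 2.263 = 80.4 %.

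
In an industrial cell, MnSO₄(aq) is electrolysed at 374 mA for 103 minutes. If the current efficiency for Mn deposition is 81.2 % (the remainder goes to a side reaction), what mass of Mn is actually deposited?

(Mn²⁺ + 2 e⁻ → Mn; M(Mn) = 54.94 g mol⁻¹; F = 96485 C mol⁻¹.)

0.534 g

Q = I·t = 0.3740 × 6180.0 = 2311 C.
n(e⁻) = 2311/96485 = 0.02396 mol; theoretically n(Mn) = 0.02396/2 = 0.01198 mol, m_theo = 0.6581 g.
At 81.2 % efficiency, m_actual = 0.812 × 0.6581 = 0.534 g.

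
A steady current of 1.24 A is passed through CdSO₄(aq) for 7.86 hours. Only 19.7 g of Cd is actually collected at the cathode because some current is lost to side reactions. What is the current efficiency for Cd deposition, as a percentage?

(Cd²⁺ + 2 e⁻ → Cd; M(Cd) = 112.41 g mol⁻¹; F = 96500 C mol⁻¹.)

Q = I·t = 1.240 × 28296 = 35090 C; n(e⁻) = 35090/96500 = 0.3636 mol.
Theoretical n(Cd) = n(e⁻)/2 = 0.1818 mol, i.e. m_theo = 0.1818 × 112.41 = 20.44 g.
Efficiency = m_actual / m_theo = 19.7 / 20.44 = 96.4 %.

96.4 %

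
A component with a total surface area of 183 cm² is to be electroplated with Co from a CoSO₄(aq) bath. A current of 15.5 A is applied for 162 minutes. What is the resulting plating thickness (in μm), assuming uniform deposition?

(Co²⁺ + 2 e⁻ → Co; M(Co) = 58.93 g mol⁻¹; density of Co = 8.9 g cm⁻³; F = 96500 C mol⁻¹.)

Q = I·t = 15.50 × 9720.0 = 150700 C; n(e⁻) = 1.561 mol.
n(Co) = n(e⁻)/2 = 0.7806 mol, so m = 0.7806 × 58.93 = 46.00 g.
Volume = m/ρ = 46.00 / 8.9 = 5.169 cm³.
Thickness = V/A = 5.169 / 183 = 0.0282 cm = 282 μm.

282 μm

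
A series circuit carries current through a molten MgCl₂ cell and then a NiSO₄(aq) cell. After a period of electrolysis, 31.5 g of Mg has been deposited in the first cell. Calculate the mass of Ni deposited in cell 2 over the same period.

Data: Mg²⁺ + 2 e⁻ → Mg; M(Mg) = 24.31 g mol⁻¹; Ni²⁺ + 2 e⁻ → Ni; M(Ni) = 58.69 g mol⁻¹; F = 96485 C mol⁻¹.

76.0 g

n(Mg) = 31.5 / 24.31 = 1.296 mol.
Since Mg²⁺ + 2 e⁻ → Mg, n(e⁻) passed = 2 × 1.296 = 2.592 mol.
Cells in series carry the same charge, so the same 2.592 mol of electrons passes through cell 2.
Ni²⁺ + 2 e⁻ → Ni, so n(Ni) = 2.592 / 2 = 1.296 mol.
m(Ni) = 1.296 × 58.69 = 76.0 g.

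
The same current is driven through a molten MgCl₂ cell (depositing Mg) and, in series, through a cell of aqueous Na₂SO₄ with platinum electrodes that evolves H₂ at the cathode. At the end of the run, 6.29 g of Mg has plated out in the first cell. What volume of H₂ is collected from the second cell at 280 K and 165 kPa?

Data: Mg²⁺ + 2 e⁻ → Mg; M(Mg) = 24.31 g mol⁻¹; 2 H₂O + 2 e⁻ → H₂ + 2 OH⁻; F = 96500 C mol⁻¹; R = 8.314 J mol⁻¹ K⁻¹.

3.65 L

n(Mg) = 6.29 / 24.31 = 0.2587 mol, so n(e⁻) = 2 × 0.2587 = 0.5175 mol.
The cells are in series, so the same 0.5175 mol of electrons passes through the second cell.
2 H₂O + 2 e⁻ → H₂ + 2 OH⁻ — 2 mol e⁻ per mol H₂, so n(H₂) = 0.5175/2 = 0.2587 mol.
V = nRT/P = (0.2587 × 8.314 × 280) / (165 × 10³) = 0.00365 m³ = 3.65 L.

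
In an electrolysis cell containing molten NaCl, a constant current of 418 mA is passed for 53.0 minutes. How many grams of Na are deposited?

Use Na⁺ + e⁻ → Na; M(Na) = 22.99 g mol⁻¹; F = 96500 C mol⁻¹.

0.317 g

Q = I·t = 0.4180 A × 3180.0 s = 1329 C.
n(e⁻) = Q/F = 1329 / 96500 = 0.01377 mol.
Na⁺ + e⁻ → Na, so n(Na) = n(e⁻)/1 = 0.01377 mol.
m = n·M = 0.01377 × 22.99 = 0.317 g.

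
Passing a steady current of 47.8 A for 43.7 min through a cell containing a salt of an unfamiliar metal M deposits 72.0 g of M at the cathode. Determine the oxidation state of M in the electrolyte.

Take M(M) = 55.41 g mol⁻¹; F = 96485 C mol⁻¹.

+1

Q = I·t = 47.80 A × 2622.0 s = 125300 C, so n(e⁻) = 125300/96485 = 1.299 mol.
n(M) deposited = 72.0 / 55.41 = 1.299 mol.
Electrons per atom = n(e⁻)/n(M) = 1.299 / 1.299 = 1.00 ≈ 1, so the ion is M⁺.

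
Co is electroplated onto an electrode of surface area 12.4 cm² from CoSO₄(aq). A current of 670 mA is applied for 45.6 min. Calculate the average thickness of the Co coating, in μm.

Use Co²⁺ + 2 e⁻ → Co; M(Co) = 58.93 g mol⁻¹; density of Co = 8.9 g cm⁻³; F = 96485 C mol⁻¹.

50.7 μm

Q = I·t = 0.6700 × 2736.0 = 1833 C; n(e⁻) = 0.01900 mol.
n(Co) = n(e⁻)/2 = 0.009500 mol, so m = 0.009500 × 58.93 = 0.5598 g.
Volume = m/ρ = 0.5598 / 8.9 = 0.06290 cm³.
Thickness = V/A = 0.06290 / 12.4 = 0.00507 cm = 50.7 μm.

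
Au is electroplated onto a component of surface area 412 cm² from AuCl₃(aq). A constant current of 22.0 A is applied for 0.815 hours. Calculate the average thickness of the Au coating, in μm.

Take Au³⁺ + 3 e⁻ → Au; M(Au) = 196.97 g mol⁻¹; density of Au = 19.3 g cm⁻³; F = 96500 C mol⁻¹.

Q = I·t = 22.00 × 2934.0 = 64550 C; n(e⁻) = 0.6689 mol.
n(Au) = n(e⁻)/3 = 0.2230 mol, so m = 0.2230 × 196.97 = 43.92 g.
Volume = m/ρ = 43.92 / 19.3 = 2.276 cm³.
Thickness = V/A = 2.276 / 412 = 0.00552 cm = 55.2 μm.

55.2 μm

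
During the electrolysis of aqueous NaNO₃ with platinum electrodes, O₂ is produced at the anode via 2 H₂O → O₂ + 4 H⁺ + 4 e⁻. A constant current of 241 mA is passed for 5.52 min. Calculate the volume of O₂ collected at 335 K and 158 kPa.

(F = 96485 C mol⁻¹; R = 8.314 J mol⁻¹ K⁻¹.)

Q = I·t = 0.2410 A × 331.20 s = 79.82 C.
n(e⁻) = Q/F = 79.82 / 96485 = 0.0008273 mol.
4 electrons are transferred per O₂ molecule, so n(O₂) = 0.0008273 / 4 = 0.0002068 mol.
V = nRT/P = (0.0002068 × 8.314 × 335) / (158 × 10³ Pa) = 3.65 × 10⁻⁶ m³ = 0.00365 L.

0.00365 L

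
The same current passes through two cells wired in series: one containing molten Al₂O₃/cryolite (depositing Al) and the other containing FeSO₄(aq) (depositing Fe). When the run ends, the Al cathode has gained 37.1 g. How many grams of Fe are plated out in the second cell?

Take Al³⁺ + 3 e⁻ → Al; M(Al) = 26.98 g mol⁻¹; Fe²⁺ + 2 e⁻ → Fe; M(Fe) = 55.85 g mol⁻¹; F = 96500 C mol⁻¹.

115 g

n(Al) = 37.1 / 26.98 = 1.375 mol.
Since Al³⁺ + 3 e⁻ → Al, n(e⁻) passed = 3 × 1.375 = 4.125 mol.
Cells in series carry the same charge, so the same 4.125 mol of electrons passes through cell 2.
Fe²⁺ + 2 e⁻ → Fe, so n(Fe) = 4.125 / 2 = 2.063 mol.
m(Fe) = 2.063 × 55.85 = 115 g.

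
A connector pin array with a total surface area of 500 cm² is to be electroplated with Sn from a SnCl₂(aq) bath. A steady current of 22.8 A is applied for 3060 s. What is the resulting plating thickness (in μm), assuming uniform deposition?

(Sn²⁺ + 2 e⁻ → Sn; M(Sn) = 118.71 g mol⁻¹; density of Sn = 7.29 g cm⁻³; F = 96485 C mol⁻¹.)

Q = I·t = 22.80 × 3060.0 = 69770 C; n(e⁻) = 0.7231 mol.
n(Sn) = n(e⁻)/2 = 0.3615 mol, so m = 0.3615 × 118.71 = 42.92 g.
Volume = m/ρ = 42.92 / 7.29 = 5.887 cm³.
Thickness = V/A = 5.887 / 500 = 0.0118 cm = 118 μm.

118 μm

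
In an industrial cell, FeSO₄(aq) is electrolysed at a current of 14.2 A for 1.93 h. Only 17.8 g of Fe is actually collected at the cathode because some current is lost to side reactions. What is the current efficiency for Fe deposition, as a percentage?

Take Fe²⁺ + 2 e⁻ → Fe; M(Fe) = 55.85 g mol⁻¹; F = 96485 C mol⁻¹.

Q = I·t = 14.20 × 6948.0 = 98660 C; n(e⁻) = 98660/96485 = 1.023 mol.
Theoretical n(Fe) = n(e⁻)/2 = 0.5113 mol, i.e. m_theo = 0.5113 × 55.85 = 28.55 g.
Efficiency = m_actual / m_theo = 17.8 / 28.55 = 62.3 %.

62.3 %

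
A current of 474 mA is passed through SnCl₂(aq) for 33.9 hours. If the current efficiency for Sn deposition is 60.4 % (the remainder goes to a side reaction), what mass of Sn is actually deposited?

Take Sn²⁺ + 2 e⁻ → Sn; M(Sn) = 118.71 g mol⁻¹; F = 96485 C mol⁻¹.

21.5 g

Q = I·t = 0.4740 × 122040 = 57850 C.
n(e⁻) = 57850/96485 = 0.5995 mol; theoretically n(Sn) = 0.5995/2 = 0.2998 mol, m_theo = 35.59 g.
At 60.4 % efficiency, m_actual = 0.604 × 35.59 = 21.5 g.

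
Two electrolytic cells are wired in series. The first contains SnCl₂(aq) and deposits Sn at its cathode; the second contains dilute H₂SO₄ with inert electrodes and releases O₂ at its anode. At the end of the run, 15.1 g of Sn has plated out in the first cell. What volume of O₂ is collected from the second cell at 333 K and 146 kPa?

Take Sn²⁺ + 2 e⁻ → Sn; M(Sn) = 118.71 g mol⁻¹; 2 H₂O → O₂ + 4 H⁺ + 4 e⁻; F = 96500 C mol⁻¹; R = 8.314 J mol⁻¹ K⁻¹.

n(Sn) = 15.1 / 118.71 = 0.1272 mol, so n(e⁻) = 2 × 0.1272 = 0.2544 mol.
The cells are in series, so the same 0.2544 mol of electrons passes through the second cell.
2 H₂O → O₂ + 4 H⁺ + 4 e⁻ — 4 mol e⁻ per mol O₂, so n(O₂) = 0.2544/4 = 0.06360 mol.
V = nRT/P = (0.06360 × 8.314 × 333) / (146 × 10³) = 0.00121 m³ = 1.21 L.

1.21 L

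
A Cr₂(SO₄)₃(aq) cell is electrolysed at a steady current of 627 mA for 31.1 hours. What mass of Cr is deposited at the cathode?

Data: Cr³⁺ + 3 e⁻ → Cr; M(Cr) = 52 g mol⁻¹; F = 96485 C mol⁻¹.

12.6 g

Q = I·t = 0.6270 A × 111960 s = 70200 C.
n(e⁻) = Q/F = 70200 / 96485 = 0.7276 mol.
Cr³⁺ + 3 e⁻ → Cr, so n(Cr) = n(e⁻)/3 = 0.2425 mol.
m = n·M = 0.2425 × 52 = 12.6 g.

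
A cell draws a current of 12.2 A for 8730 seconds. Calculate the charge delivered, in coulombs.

1.07 × 10⁵ C

Q = I·t = 12.20 A × 8730.0 s = 1.07 × 10⁵ C.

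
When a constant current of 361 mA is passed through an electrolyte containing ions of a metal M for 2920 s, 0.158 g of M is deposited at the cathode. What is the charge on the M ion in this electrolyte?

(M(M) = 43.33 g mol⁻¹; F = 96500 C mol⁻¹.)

Q = I·t = 0.3610 A × 2920.0 s = 1054 C, so n(e⁻) = 1054/96500 = 0.01092 mol.
n(M) deposited = 0.158 / 43.33 = 0.003646 mol.
Electrons per atom = n(e⁻)/n(M) = 0.01092 / 0.003646 = 3.00 ≈ 3, so the ion is M³⁺.

+3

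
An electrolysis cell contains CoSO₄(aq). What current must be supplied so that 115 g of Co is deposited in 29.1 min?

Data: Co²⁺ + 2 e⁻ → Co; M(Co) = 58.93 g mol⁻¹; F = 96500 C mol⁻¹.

n(Co) = 115 / 58.93 = 1.951 mol.
n(e⁻) = 2 × 1.951 = 3.903 mol.
Q = n(e⁻)·F = 3.903 × 96500 = 376600 C.
I = Q/t = 376600 / 1746.0 s = 216 A.

216 A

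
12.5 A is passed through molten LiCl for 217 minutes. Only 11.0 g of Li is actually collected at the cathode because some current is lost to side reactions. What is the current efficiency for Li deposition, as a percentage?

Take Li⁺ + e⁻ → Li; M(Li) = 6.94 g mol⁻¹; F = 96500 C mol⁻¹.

94.0 %

Q = I·t = 12.50 × 13020 = 162800 C; n(e⁻) = 162800/96500 = 1.687 mol.
Theoretical n(Li) = n(e⁻)/1 = 1.687 mol, i.e. m_theo = 1.687 × 6.94 = 11.70 g.
Efficiency = m_actual / m_theo = 11.0 / 11.70 = 94.0 %.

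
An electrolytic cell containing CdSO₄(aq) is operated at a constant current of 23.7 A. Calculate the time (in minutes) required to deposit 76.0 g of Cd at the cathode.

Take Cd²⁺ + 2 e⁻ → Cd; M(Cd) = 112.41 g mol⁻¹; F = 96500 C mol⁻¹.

n(Cd) = m/M = 76.0 / 112.41 = 0.6761 mol.
Each Cd atom requires 2 electrons, so n(e⁻) = 2 × 0.6761 = 1.352 mol.
Q = n(e⁻)·F = 1.352 × 96500 = 130500 C.
t = Q/I = 130500 / 23.70 A = 5506 s = 91.8 min.

91.8 min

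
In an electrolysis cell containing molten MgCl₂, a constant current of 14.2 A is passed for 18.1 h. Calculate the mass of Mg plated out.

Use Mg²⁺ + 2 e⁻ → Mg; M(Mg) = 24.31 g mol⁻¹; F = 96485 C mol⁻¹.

117 g

Q = I·t = 14.20 A × 65160 s = 925300 C.
n(e⁻) = Q/F = 925300 / 96485 = 9.590 mol.
Mg²⁺ + 2 e⁻ → Mg, so n(Mg) = n(e⁻)/2 = 4.795 mol.
m = n·M = 4.795 × 24.31 = 117 g.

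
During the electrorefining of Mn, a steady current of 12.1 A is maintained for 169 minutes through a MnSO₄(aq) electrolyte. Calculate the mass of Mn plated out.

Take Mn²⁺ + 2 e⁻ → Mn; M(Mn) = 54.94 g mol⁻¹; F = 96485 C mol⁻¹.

34.9 g

Q = I·t = 12.10 A × 10140 s = 122700 C.
n(e⁻) = Q/F = 122700 / 96485 = 1.272 mol.
Mn²⁺ + 2 e⁻ → Mn, so n(Mn) = n(e⁻)/2 = 0.6358 mol.
m = n·M = 0.6358 × 54.94 = 34.9 g.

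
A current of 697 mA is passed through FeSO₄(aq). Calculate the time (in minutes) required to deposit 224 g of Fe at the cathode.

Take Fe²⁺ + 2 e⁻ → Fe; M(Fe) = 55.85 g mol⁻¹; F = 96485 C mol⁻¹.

18500 min

n(Fe) = m/M = 224 / 55.85 = 4.011 mol.
Each Fe atom requires 2 electrons, so n(e⁻) = 2 × 4.011 = 8.021 mol.
Q = n(e⁻)·F = 8.021 × 96485 = 774000 C.
t = Q/I = 774000 / 0.6970 A = 1110000 s = 18500 min.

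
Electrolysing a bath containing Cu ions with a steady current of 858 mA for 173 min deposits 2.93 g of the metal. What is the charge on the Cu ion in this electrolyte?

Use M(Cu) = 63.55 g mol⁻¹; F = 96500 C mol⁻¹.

Q = I·t = 0.8580 A × 10380 s = 8906 C, so n(e⁻) = 8906/96500 = 0.09229 mol.
n(Cu) deposited = 2.93 / 63.55 = 0.04611 mol.
Electrons per atom = n(e⁻)/n(Cu) = 0.09229 / 0.04611 = 2.00 ≈ 2, so the ion is Cu²⁺.

+2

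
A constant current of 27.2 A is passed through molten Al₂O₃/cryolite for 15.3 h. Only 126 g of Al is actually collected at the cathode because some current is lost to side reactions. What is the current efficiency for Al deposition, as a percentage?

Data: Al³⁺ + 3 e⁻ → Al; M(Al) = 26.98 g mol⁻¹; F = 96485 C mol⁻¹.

90.2 %

Q = I·t = 27.20 × 55080 = 1498000 C; n(e⁻) = 1498000/96485 = 15.53 mol.
Theoretical n(Al) = n(e⁻)/3 = 5.176 mol, i.e. m_theo = 5.176 × 26.98 = 139.6 g.
Efficiency = m_actual / m_theo = 126 / 139.6 = 90.2 %.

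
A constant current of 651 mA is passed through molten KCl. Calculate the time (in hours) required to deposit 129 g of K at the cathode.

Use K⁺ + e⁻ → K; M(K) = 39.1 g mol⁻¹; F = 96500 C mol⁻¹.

n(K) = m/M = 129 / 39.1 = 3.299 mol.
Each K atom requires 1 electron, so n(e⁻) = 1 × 3.299 = 3.299 mol.
Q = n(e⁻)·F = 3.299 × 96500 = 318400 C.
t = Q/I = 318400 / 0.6510 A = 489100 s = 136 h.

136 h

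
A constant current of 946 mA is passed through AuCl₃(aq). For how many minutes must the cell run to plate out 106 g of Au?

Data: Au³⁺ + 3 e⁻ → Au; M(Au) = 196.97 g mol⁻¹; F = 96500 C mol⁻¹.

n(Au) = m/M = 106 / 196.97 = 0.5382 mol.
Each Au atom requires 3 electrons, so n(e⁻) = 3 × 0.5382 = 1.614 mol.
Q = n(e⁻)·F = 1.614 × 96500 = 155800 C.
t = Q/I = 155800 / 0.9460 A = 164700 s = 2740 min.

2740 min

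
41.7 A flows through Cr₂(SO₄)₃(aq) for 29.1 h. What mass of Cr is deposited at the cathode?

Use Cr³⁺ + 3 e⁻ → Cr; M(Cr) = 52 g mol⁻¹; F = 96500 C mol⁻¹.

Q = I·t = 41.70 A × 104760 s = 4368000 C.
n(e⁻) = Q/F = 4368000 / 96500 = 45.27 mol.
Cr³⁺ + 3 e⁻ → Cr, so n(Cr) = n(e⁻)/3 = 15.09 mol.
m = n·M = 15.09 × 52 = 785 g.

785 g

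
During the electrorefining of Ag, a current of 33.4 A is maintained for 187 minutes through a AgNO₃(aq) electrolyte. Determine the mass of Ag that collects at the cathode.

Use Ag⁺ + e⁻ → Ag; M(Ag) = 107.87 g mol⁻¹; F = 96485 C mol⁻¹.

Q = I·t = 33.40 A × 11220 s = 374700 C.
n(e⁻) = Q/F = 374700 / 96485 = 3.884 mol.
Ag⁺ + e⁻ → Ag, so n(Ag) = n(e⁻)/1 = 3.884 mol.
m = n·M = 3.884 × 107.87 = 419 g.

419 g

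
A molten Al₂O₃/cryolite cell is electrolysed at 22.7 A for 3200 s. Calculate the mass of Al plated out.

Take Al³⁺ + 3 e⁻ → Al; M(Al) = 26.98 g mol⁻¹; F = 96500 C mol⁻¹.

Q = I·t = 22.70 A × 3200.0 s = 72640 C.
n(e⁻) = Q/F = 72640 / 96500 = 0.7527 mol.
Al³⁺ + 3 e⁻ → Al, so n(Al) = n(e⁻)/3 = 0.2509 mol.
m = n·M = 0.2509 × 26.98 = 6.77 g.

6.77 g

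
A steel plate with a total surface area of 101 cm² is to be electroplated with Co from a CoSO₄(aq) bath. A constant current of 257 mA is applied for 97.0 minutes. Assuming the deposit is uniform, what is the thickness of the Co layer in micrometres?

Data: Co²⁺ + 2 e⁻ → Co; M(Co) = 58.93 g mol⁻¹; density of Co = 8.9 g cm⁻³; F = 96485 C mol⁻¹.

5.08 μm

Q = I·t = 0.2570 × 5820.0 = 1496 C; n(e⁻) = 0.01550 mol.
n(Co) = n(e⁻)/2 = 0.007751 mol, so m = 0.007751 × 58.93 = 0.4568 g.
Volume = m/ρ = 0.4568 / 8.9 = 0.05132 cm³.
Thickness = V/A = 0.05132 / 101 = 5.08 × 10⁻⁴ cm = 5.08 μm.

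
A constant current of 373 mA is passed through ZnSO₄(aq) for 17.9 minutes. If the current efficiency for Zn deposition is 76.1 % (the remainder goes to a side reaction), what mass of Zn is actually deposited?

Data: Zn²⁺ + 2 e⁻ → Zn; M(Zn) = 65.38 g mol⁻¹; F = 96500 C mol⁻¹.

Q = I·t = 0.3730 × 1074.0 = 400.6 C.
n(e⁻) = 400.6/96500 = 0.004151 mol; theoretically n(Zn) = 0.004151/2 = 0.002076 mol, m_theo = 0.1357 g.
At 76.1 % efficiency, m_actual = 0.761 × 0.1357 = 0.103 g.

0.103 g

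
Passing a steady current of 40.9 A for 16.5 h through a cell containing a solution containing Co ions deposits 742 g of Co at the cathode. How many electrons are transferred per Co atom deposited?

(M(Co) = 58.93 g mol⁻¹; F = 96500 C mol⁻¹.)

2

Q = I·t = 40.90 A × 59400 s = 2429000 C, so n(e⁻) = 2429000/96500 = 25.18 mol.
n(Co) deposited = 742 / 58.93 = 12.59 mol.
Electrons per atom = n(e⁻)/n(Co) = 25.18 / 12.59 = 2.00 ≈ 2, so the ion is Co²⁺.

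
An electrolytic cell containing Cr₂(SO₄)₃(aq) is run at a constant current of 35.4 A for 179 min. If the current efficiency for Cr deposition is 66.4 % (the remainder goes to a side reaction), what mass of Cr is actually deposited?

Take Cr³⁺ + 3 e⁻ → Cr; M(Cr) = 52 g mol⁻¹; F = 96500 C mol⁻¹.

45.3 g

Q = I·t = 35.40 × 10740 = 380200 C.
n(e⁻) = 380200/96500 = 3.940 mol; theoretically n(Cr) = 3.940/3 = 1.313 mol, m_theo = 68.29 g.
At 66.4 % efficiency, m_actual = 0.664 × 68.29 = 45.3 g.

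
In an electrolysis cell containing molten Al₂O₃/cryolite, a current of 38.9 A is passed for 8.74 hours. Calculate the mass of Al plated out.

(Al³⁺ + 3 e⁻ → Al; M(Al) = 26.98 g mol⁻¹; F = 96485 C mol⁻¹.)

114 g

Q = I·t = 38.90 A × 31464 s = 1224000 C.
n(e⁻) = Q/F = 1224000 / 96485 = 12.69 mol.
Al³⁺ + 3 e⁻ → Al, so n(Al) = n(e⁻)/3 = 4.228 mol.
m = n·M = 4.228 × 26.98 = 114 g.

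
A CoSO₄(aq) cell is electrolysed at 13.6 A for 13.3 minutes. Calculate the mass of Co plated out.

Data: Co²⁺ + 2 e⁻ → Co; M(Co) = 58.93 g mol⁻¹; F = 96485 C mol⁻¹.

Q = I·t = 13.60 A × 798.00 s = 10850 C.
n(e⁻) = Q/F = 10850 / 96485 = 0.1125 mol.
Co²⁺ + 2 e⁻ → Co, so n(Co) = n(e⁻)/2 = 0.05624 mol.
m = n·M = 0.05624 × 58.93 = 3.31 g.

3.31 g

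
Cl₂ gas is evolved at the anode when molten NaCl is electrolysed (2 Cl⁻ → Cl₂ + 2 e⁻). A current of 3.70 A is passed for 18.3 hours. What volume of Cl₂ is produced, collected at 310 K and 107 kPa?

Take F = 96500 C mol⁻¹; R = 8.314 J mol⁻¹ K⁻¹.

30.4 L

Q = I·t = 3.700 A × 65880 s = 243800 C.
n(e⁻) = Q/F = 243800 / 96500 = 2.526 mol.
2 electrons are transferred per Cl₂ molecule, so n(Cl₂) = 2.526 / 2 = 1.263 mol.
V = nRT/P = (1.263 × 8.314 × 310) / (107 × 10³ Pa) = 0.0304 m³ = 30.4 L.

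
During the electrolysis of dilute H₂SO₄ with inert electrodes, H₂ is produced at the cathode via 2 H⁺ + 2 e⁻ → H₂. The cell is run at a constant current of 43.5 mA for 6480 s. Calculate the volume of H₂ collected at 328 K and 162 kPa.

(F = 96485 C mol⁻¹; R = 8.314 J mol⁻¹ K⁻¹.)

0.0246 L

Q = I·t = 0.04350 A × 6480.0 s = 281.9 C.
n(e⁻) = Q/F = 281.9 / 96485 = 0.002921 mol.
2 electrons are transferred per H₂ molecule, so n(H₂) = 0.002921 / 2 = 0.001461 mol.
V = nRT/P = (0.001461 × 8.314 × 328) / (162 × 10³ Pa) = 2.46 × 10⁻⁵ m³ = 0.0246 L.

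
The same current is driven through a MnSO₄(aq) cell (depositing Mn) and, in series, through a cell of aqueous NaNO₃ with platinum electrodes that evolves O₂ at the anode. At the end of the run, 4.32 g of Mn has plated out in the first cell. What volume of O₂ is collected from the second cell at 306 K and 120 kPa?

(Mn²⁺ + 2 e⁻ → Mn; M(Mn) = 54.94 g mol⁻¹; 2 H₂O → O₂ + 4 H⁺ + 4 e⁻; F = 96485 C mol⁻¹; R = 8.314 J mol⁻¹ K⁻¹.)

0.834 L

n(Mn) = 4.32 / 54.94 = 0.07863 mol, so n(e⁻) = 2 × 0.07863 = 0.1573 mol.
The cells are in series, so the same 0.1573 mol of electrons passes through the second cell.
2 H₂O → O₂ + 4 H⁺ + 4 e⁻ — 4 mol e⁻ per mol O₂, so n(O₂) = 0.1573/4 = 0.03932 mol.
V = nRT/P = (0.03932 × 8.314 × 306) / (120 × 10³) = 8.34 × 10⁻⁴ m³ = 0.834 L.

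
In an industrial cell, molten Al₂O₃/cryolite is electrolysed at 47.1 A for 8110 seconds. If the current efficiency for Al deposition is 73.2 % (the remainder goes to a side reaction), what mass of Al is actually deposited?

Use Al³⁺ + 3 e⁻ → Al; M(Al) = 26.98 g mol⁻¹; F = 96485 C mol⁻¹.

26.1 g

Q = I·t = 47.10 × 8110.0 = 382000 C.
n(e⁻) = 382000/96485 = 3.959 mol; theoretically n(Al) = 3.959/3 = 1.320 mol, m_theo = 35.60 g.
At 73.2 % efficiency, m_actual = 0.732 × 35.60 = 26.1 g.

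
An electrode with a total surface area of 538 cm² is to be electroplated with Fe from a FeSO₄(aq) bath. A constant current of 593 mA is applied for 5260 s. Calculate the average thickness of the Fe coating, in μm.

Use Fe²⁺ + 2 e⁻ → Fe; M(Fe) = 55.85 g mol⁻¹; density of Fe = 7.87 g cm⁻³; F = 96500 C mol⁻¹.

2.13 μm

Q = I·t = 0.5930 × 5260.0 = 3119 C; n(e⁻) = 0.03232 mol.
n(Fe) = n(e⁻)/2 = 0.01616 mol, so m = 0.01616 × 55.85 = 0.9026 g.
Volume = m/ρ = 0.9026 / 7.87 = 0.1147 cm³.
Thickness = V/A = 0.1147 / 538 = 2.13 × 10⁻⁴ cm = 2.13 μm.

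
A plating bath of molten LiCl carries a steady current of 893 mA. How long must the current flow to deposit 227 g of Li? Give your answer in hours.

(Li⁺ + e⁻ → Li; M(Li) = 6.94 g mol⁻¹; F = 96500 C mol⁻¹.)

982 h

n(Li) = m/M = 227 / 6.94 = 32.71 mol.
Each Li atom requires 1 electron, so n(e⁻) = 1 × 32.71 = 32.71 mol.
Q = n(e⁻)·F = 32.71 × 96500 = 3156000 C.
t = Q/I = 3156000 / 0.8930 A = 3535000 s = 982 h.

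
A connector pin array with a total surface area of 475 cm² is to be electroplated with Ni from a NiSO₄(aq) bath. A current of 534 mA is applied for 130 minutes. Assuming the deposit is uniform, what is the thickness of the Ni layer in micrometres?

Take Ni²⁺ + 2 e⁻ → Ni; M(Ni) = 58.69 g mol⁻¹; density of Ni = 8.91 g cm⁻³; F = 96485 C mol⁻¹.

2.99 μm

Q = I·t = 0.5340 × 7800.0 = 4165 C; n(e⁻) = 0.04317 mol.
n(Ni) = n(e⁻)/2 = 0.02158 mol, so m = 0.02158 × 58.69 = 1.267 g.
Volume = m/ρ = 1.267 / 8.91 = 0.1422 cm³.
Thickness = V/A = 0.1422 / 475 = 2.99 × 10⁻⁴ cm = 2.99 μm.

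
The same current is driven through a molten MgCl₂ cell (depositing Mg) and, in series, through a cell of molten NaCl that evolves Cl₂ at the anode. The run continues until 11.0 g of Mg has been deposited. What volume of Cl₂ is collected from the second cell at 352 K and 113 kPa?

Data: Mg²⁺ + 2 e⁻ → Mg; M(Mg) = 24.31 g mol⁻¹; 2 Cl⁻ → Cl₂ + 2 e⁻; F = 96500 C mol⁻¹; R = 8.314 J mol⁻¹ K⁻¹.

n(Mg) = 11.0 / 24.31 = 0.4525 mol, so n(e⁻) = 2 × 0.4525 = 0.9050 mol.
The cells are in series, so the same 0.9050 mol of electrons passes through the second cell.
2 Cl⁻ → Cl₂ + 2 e⁻ — 2 mol e⁻ per mol Cl₂, so n(Cl₂) = 0.9050/2 = 0.4525 mol.
V = nRT/P = (0.4525 × 8.314 × 352) / (113 × 10³) = 0.0117 m³ = 11.7 L.

11.7 L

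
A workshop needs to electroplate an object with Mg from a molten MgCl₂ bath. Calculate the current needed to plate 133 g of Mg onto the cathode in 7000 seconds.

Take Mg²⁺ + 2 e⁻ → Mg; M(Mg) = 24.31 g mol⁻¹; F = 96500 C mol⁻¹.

n(Mg) = 133 / 24.31 = 5.471 mol.
n(e⁻) = 2 × 5.471 = 10.94 mol.
Q = n(e⁻)·F = 10.94 × 96500 = 1056000 C.
I = Q/t = 1056000 / 7000.0 s = 151 A.

151 A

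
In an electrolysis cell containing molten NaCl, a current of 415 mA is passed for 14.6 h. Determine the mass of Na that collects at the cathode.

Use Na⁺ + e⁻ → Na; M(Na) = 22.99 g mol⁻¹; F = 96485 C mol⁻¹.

Q = I·t = 0.4150 A × 52560 s = 21810 C.
n(e⁻) = Q/F = 21810 / 96485 = 0.2261 mol.
Na⁺ + e⁻ → Na, so n(Na) = n(e⁻)/1 = 0.2261 mol.
m = n·M = 0.2261 × 22.99 = 5.20 g.

5.20 g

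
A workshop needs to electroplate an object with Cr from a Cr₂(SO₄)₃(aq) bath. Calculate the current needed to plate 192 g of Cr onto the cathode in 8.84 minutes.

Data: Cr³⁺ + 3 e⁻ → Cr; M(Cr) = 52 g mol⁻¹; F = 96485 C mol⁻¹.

n(Cr) = 192 / 52 = 3.692 mol.
n(e⁻) = 3 × 3.692 = 11.08 mol.
Q = n(e⁻)·F = 11.08 × 96485 = 1069000 C.
I = Q/t = 1069000 / 530.40 s = 2020 A.

2020 A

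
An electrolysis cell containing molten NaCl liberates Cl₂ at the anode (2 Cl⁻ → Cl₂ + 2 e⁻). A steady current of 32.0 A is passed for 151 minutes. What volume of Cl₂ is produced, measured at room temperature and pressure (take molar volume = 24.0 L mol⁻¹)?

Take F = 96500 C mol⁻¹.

36.1 L

Q = I·t = 32.00 A × 9060.0 s = 289900 C.
n(e⁻) = Q/F = 289900 / 96500 = 3.004 mol.
2 electrons are transferred per Cl₂ molecule, so n(Cl₂) = 3.004 / 2 = 1.502 mol.
V = n × V_m = 1.502 × 24.0 = 36.1 L.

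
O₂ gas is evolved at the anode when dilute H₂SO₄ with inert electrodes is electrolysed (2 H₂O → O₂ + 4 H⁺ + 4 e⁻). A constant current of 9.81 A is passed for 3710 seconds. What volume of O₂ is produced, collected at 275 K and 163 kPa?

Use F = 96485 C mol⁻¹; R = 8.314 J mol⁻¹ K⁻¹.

1.32 L

Q = I·t = 9.810 A × 3710.0 s = 36400 C.
n(e⁻) = Q/F = 36400 / 96485 = 0.3772 mol.
4 electrons are transferred per O₂ molecule, so n(O₂) = 0.3772 / 4 = 0.09430 mol.
V = nRT/P = (0.09430 × 8.314 × 275) / (163 × 10³ Pa) = 0.00132 m³ = 1.32 L.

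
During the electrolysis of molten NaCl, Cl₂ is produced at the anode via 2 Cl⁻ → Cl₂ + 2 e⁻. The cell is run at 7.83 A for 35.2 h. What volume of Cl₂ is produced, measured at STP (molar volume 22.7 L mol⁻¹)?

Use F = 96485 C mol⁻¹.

Q = I·t = 7.830 A × 126720 s = 992200 C.
n(e⁻) = Q/F = 992200 / 96485 = 10.28 mol.
2 electrons are transferred per Cl₂ molecule, so n(Cl₂) = 10.28 / 2 = 5.142 mol.
V = n × V_m = 5.142 × 22.7 = 117 L.

117 L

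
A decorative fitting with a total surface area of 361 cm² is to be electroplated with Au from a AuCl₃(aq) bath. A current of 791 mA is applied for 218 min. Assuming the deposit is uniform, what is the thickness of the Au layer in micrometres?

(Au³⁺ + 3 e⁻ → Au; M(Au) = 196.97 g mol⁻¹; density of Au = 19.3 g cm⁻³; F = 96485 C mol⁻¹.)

10.1 μm

Q = I·t = 0.7910 × 13080 = 10350 C; n(e⁻) = 0.1072 mol.
n(Au) = n(e⁻)/3 = 0.03574 mol, so m = 0.03574 × 196.97 = 7.040 g.
Volume = m/ρ = 7.040 / 19.3 = 0.3648 cm³.
Thickness = V/A = 0.3648 / 361 = 0.00101 cm = 10.1 μm.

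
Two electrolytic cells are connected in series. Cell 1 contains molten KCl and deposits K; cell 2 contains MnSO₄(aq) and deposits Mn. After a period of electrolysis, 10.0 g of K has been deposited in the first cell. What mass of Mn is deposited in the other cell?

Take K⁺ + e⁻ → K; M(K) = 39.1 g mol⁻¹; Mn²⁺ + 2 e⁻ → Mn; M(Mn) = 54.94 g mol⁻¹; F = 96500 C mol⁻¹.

7.03 g

n(K) = 10.0 / 39.1 = 0.2558 mol.
Since K⁺ + e⁻ → K, n(e⁻) passed = 1 × 0.2558 = 0.2558 mol.
Cells in series carry the same charge, so the same 0.2558 mol of electrons passes through cell 2.
Mn²⁺ + 2 e⁻ → Mn, so n(Mn) = 0.2558 / 2 = 0.1279 mol.
m(Mn) = 0.1279 × 54.94 = 7.03 g.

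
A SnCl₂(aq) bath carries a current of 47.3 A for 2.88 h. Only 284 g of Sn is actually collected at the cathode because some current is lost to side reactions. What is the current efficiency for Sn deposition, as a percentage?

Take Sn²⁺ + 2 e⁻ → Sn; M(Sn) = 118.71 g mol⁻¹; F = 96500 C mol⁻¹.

Q = I·t = 47.30 × 10368 = 490400 C; n(e⁻) = 490400/96500 = 5.082 mol.
Theoretical n(Sn) = n(e⁻)/2 = 2.541 mol, i.e. m_theo = 2.541 × 118.71 = 301.6 g.
Efficiency = m_actual / m_theo = 284 / 301.6 = 94.2 %.

94.2 %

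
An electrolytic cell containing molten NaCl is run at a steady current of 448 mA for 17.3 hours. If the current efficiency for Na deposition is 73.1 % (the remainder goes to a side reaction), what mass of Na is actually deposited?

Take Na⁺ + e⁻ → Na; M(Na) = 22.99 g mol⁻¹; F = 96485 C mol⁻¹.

4.86 g

Q = I·t = 0.4480 × 62280 = 27900 C.
n(e⁻) = 27900/96485 = 0.2892 mol; theoretically n(Na) = 0.2892/1 = 0.2892 mol, m_theo = 6.648 g.
At 73.1 % efficiency, m_actual = 0.731 × 6.648 = 4.86 g.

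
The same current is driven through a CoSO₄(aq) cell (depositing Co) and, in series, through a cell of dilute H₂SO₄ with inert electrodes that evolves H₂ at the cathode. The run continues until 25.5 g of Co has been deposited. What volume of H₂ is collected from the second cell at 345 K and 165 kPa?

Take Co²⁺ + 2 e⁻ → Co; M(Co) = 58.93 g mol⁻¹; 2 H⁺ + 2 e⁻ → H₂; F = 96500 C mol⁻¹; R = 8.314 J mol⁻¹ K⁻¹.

n(Co) = 25.5 / 58.93 = 0.4327 mol, so n(e⁻) = 2 × 0.4327 = 0.8654 mol.
The cells are in series, so the same 0.8654 mol of electrons passes through the second cell.
2 H⁺ + 2 e⁻ → H₂ — 2 mol e⁻ per mol H₂, so n(H₂) = 0.8654/2 = 0.4327 mol.
V = nRT/P = (0.4327 × 8.314 × 345) / (165 × 10³) = 0.00752 m³ = 7.52 L.

7.52 L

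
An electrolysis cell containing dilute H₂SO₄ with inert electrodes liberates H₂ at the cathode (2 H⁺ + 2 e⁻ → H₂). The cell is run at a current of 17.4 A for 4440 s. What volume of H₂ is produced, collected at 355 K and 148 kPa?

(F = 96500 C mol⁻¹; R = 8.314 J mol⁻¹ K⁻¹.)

7.98 L

Q = I·t = 17.40 A × 4440.0 s = 77260 C.
n(e⁻) = Q/F = 77260 / 96500 = 0.8006 mol.
2 electrons are transferred per H₂ molecule, so n(H₂) = 0.8006 / 2 = 0.4003 mol.
V = nRT/P = (0.4003 × 8.314 × 355) / (148 × 10³ Pa) = 0.00798 m³ = 7.98 L.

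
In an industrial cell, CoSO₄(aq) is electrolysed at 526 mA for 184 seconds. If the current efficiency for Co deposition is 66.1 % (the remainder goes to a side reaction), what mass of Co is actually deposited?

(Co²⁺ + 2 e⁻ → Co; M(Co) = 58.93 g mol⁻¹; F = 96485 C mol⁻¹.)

Q = I·t = 0.5260 × 184.00 = 96.78 C.
n(e⁻) = 96.78/96485 = 0.001003 mol; theoretically n(Co) = 0.001003/2 = 0.0005015 mol, m_theo = 0.02956 g.
At 66.1 % efficiency, m_actual = 0.661 × 0.02956 = 0.0195 g.

0.0195 g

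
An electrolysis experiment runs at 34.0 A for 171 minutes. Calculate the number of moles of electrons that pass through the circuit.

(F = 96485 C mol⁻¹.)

Q = I·t = 34.00 A × 10260 s = 348800 C.
n(e⁻) = Q/F = 348800 / 96485 = 3.62 mol.

3.62 mol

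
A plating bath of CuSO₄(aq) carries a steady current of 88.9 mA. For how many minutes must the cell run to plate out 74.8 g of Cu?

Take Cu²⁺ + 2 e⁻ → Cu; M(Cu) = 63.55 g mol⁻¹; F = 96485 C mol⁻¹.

42600 min

n(Cu) = m/M = 74.8 / 63.55 = 1.177 mol.
Each Cu atom requires 2 electrons, so n(e⁻) = 2 × 1.177 = 2.354 mol.
Q = n(e⁻)·F = 2.354 × 96485 = 227100 C.
t = Q/I = 227100 / 0.08890 A = 2555000 s = 42600 min.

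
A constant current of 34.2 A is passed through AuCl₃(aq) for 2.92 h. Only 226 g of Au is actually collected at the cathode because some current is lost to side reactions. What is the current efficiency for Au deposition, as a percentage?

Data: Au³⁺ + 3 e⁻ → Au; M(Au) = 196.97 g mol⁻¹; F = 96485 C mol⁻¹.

92.4 %

Q = I·t = 34.20 × 10512 = 359500 C; n(e⁻) = 359500/96485 = 3.726 mol.
Theoretical n(Au) = n(e⁻)/3 = 1.242 mol, i.e. m_theo = 1.242 × 196.97 = 244.6 g.
Efficiency = m_actual / m_theo = 226 / 244.6 = 92.4 %.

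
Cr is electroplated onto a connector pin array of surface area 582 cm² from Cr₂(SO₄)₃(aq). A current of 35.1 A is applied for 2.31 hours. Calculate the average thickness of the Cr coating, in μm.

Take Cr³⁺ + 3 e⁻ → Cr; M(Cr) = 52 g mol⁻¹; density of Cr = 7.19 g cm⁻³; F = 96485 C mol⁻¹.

125 μm

Q = I·t = 35.10 × 8316.0 = 291900 C; n(e⁻) = 3.025 mol.
n(Cr) = n(e⁻)/3 = 1.008 mol, so m = 1.008 × 52 = 52.44 g.
Volume = m/ρ = 52.44 / 7.19 = 7.293 cm³.
Thickness = V/A = 7.293 / 582 = 0.0125 cm = 125 μm.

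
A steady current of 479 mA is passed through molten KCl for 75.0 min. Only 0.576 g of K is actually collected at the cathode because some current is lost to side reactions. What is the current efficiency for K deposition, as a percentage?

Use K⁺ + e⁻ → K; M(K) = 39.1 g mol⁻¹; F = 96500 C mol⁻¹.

Q = I·t = 0.4790 × 4500.0 = 2156 C; n(e⁻) = 2156/96500 = 0.02234 mol.
Theoretical n(K) = n(e⁻)/1 = 0.02234 mol, i.e. m_theo = 0.02234 × 39.1 = 0.8734 g.
Efficiency = m_actual / m_theo = 0.576 / 0.8734 = 66.0 %.

66.0 %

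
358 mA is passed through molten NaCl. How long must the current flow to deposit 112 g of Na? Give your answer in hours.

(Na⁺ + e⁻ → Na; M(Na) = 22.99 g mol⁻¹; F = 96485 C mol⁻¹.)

365 h

n(Na) = m/M = 112 / 22.99 = 4.872 mol.
Each Na atom requires 1 electron, so n(e⁻) = 1 × 4.872 = 4.872 mol.
Q = n(e⁻)·F = 4.872 × 96485 = 470000 C.
t = Q/I = 470000 / 0.3580 A = 1313000 s = 365 h.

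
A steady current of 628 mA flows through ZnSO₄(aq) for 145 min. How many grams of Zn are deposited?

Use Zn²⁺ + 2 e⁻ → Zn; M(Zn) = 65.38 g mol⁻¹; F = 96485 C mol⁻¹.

Q = I·t = 0.6280 A × 8700.0 s = 5464 C.
n(e⁻) = Q/F = 5464 / 96485 = 0.05663 mol.
Zn²⁺ + 2 e⁻ → Zn, so n(Zn) = n(e⁻)/2 = 0.02831 mol.
m = n·M = 0.02831 × 65.38 = 1.85 g.

1.85 g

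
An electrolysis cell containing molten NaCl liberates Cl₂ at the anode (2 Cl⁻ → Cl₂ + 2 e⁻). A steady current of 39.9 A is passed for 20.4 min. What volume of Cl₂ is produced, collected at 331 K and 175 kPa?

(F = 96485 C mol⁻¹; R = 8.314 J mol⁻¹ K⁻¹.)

Q = I·t = 39.90 A × 1224.0 s = 48840 C.
n(e⁻) = Q/F = 48840 / 96485 = 0.5062 mol.
2 electrons are transferred per Cl₂ molecule, so n(Cl₂) = 0.5062 / 2 = 0.2531 mol.
V = nRT/P = (0.2531 × 8.314 × 331) / (175 × 10³ Pa) = 0.00398 m³ = 3.98 L.

3.98 L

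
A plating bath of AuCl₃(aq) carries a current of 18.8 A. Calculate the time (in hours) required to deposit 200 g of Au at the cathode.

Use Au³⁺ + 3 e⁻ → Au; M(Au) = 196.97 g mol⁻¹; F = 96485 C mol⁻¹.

4.34 h

n(Au) = m/M = 200 / 196.97 = 1.015 mol.
Each Au atom requires 3 electrons, so n(e⁻) = 3 × 1.015 = 3.046 mol.
Q = n(e⁻)·F = 3.046 × 96485 = 293900 C.
t = Q/I = 293900 / 18.80 A = 15630 s = 4.34 h.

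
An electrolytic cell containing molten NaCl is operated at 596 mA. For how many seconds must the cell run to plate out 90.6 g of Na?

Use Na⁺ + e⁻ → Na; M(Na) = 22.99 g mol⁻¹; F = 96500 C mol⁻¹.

6.38 × 10⁵ s

n(Na) = m/M = 90.6 / 22.99 = 3.941 mol.
Each Na atom requires 1 electron, so n(e⁻) = 1 × 3.941 = 3.941 mol.
Q = n(e⁻)·F = 3.941 × 96500 = 380300 C.
t = Q/I = 380300 / 0.5960 A = 638100 s.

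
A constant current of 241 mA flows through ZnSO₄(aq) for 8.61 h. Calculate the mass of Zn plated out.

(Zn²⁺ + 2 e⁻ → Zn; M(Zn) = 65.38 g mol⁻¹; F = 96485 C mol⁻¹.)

Q = I·t = 0.2410 A × 30996 s = 7470 C.
n(e⁻) = Q/F = 7470 / 96485 = 0.07742 mol.
Zn²⁺ + 2 e⁻ → Zn, so n(Zn) = n(e⁻)/2 = 0.03871 mol.
m = n·M = 0.03871 × 65.38 = 2.53 g.

2.53 g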